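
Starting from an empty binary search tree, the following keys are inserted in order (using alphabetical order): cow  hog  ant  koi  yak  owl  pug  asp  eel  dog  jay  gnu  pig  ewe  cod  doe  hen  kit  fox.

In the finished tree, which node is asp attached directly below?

cow: root
hog: right child of cow (depth 1)
ant: left child of cow (depth 1)
koi: right child of hog (depth 2)
yak: right child of koi (depth 3)
owl: left child of yak (depth 4)
pug: right child of owl (depth 5)
asp: right child of ant (depth 2)
eel: left child of hog (depth 2)
dog: left child of eel (depth 3)
jay: left child of koi (depth 3)
gnu: right child of eel (depth 3)
pig: left child of pug (depth 6)
ewe: left child of gnu (depth 4)
cod: right child of asp (depth 3)
doe: left child of dog (depth 4)
hen: right child of gnu (depth 4)
kit: right child of jay (depth 4)
fox: right child of ewe (depth 5)

ant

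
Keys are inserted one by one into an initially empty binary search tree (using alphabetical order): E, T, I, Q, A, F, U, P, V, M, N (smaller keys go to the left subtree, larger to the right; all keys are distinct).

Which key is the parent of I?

Insert E: tree is empty, so E becomes the root.
Insert T: T > E → go right. Place as right child of E.
Insert I: I > E → go right; I < T → go left. Place as left child of T.
Insert Q: Q > E → go right; Q < T → go left; Q > I → go right. Place as right child of I.
Insert A: A < E → go left. Place as left child of E.
Insert F: F > E → go right; F < T → go left; F < I → go left. Place as left child of I.
Insert U: U > E → go right; U > T → go right. Place as right child of T.
Insert P: P > E → go right; P < T → go left; P > I → go right; P < Q → go left. Place as left child of Q.
Insert V: V > E → go right; V > T → go right; V > U → go right. Place as right child of U.
Insert M: M > E → go right; M < T → go left; M > I → go right; M < Q → go left; M < P → go left. Place as left child of P.
Insert N: N > E → go right; N < T → go left; N > I → go right; N < Q → go left; N < P → go left; N > M → go right. Place as right child of M.

T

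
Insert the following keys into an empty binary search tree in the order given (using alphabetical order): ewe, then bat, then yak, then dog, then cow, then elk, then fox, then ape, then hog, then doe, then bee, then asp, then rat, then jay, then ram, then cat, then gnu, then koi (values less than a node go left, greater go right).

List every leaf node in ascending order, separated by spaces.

asp cat doe elk gnu koi

ewe: root
bat: left child of ewe (depth 1)
yak: right child of ewe (depth 1)
dog: right child of bat (depth 2)
cow: left child of dog (depth 3)
elk: right child of dog (depth 3)
fox: left child of yak (depth 2)
ape: left child of bat (depth 2)
hog: right child of fox (depth 3)
doe: right child of cow (depth 4)
bee: left child of cow (depth 4)
asp: right child of ape (depth 3)
rat: right child of hog (depth 4)
jay: left child of rat (depth 5)
ram: right child of jay (depth 6)
cat: right child of bee (depth 5)
gnu: left child of hog (depth 4)
koi: left child of ram (depth 7)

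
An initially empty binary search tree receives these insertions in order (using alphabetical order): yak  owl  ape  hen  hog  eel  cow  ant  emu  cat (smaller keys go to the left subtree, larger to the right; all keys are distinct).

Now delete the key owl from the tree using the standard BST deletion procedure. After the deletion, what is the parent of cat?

Insert yak: tree is empty, so yak becomes the root.
Insert owl: owl < yak → go left. Place as left child of yak.
Insert ape: ape < yak → go left; ape < owl → go left. Place as left child of owl.
Insert hen: hen < yak → go left; hen < owl → go left; hen > ape → go right. Place as right child of ape.
Insert hog: hog < yak → go left; hog < owl → go left; hog > ape → go right; hog > hen → go right. Place as right child of hen.
Insert eel: eel < yak → go left; eel < owl → go left; eel > ape → go right; eel < hen → go left. Place as left child of hen.
Insert cow: cow < yak → go left; cow < owl → go left; cow > ape → go right; cow < hen → go left; cow < eel → go left. Place as left child of eel.
Insert ant: ant < yak → go left; ant < owl → go left; ant < ape → go left. Place as left child of ape.
Insert emu: emu < yak → go left; emu < owl → go left; emu > ape → go right; emu < hen → go left; emu > eel → go right. Place as right child of eel.
Insert cat: cat < yak → go left; cat < owl → go left; cat > ape → go right; cat < hen → go left; cat < eel → go left; cat < cow → go left. Place as left child of cow.

Delete owl (at most one child — splice it out).
After deletion, cat's parent is cow.

cow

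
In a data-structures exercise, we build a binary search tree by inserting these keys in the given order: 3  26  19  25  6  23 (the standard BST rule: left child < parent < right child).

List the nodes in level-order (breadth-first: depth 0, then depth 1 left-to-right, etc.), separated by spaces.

Insert 3: tree is empty, so 3 becomes the root.
Insert 26: 26 > 3 → go right. Place as right child of 3.
Insert 19: 19 > 3 → go right; 19 < 26 → go left. Place as left child of 26.
Insert 25: 25 > 3 → go right; 25 < 26 → go left; 25 > 19 → go right. Place as right child of 19.
Insert 6: 6 > 3 → go right; 6 < 26 → go left; 6 < 19 → go left. Place as left child of 19.
Insert 23: 23 > 3 → go right; 23 < 26 → go left; 23 > 19 → go right; 23 < 25 → go left. Place as left child of 25.

3 26 19 6 25 23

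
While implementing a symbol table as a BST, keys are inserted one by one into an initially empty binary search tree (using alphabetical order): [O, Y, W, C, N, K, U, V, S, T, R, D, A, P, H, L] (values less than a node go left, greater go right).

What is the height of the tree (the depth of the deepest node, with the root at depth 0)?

6

Insert O: tree is empty, so O becomes the root.
Insert Y: Y > O → go right. Place as right child of O.
Insert W: W > O → go right; W < Y → go left. Place as left child of Y.
Insert C: C < O → go left. Place as left child of O.
Insert N: N < O → go left; N > C → go right. Place as right child of C.
Insert K: K < O → go left; K > C → go right; K < N → go left. Place as left child of N.
Insert U: U > O → go right; U < Y → go left; U < W → go left. Place as left child of W.
Insert V: V > O → go right; V < Y → go left; V < W → go left; V > U → go right. Place as right child of U.
Insert S: S > O → go right; S < Y → go left; S < W → go left; S < U → go left. Place as left child of U.
Insert T: T > O → go right; T < Y → go left; T < W → go left; T < U → go left; T > S → go right. Place as right child of S.
Insert R: R > O → go right; R < Y → go left; R < W → go left; R < U → go left; R < S → go left. Place as left child of S.
Insert D: D < O → go left; D > C → go right; D < N → go left; D < K → go left. Place as left child of K.
Insert A: A < O → go left; A < C → go left. Place as left child of C.
Insert P: P > O → go right; P < Y → go left; P < W → go left; P < U → go left; P < S → go left; P < R → go left. Place as left child of R.
Insert H: H < O → go left; H > C → go right; H < N → go left; H < K → go left; H > D → go right. Place as right child of D.
Insert L: L < O → go left; L > C → go right; L < N → go left; L > K → go right. Place as right child of K.

The deepest node is P at depth 6.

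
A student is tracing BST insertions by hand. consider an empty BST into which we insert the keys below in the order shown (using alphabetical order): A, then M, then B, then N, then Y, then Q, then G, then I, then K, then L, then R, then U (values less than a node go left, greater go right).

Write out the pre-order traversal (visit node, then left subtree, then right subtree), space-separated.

A M B G I K L N Y Q R U

Insert A: tree is empty, so A becomes the root.
Insert M: M > A → go right. Place as right child of A.
Insert B: B > A → go right; B < M → go left. Place as left child of M.
Insert N: N > A → go right; N > M → go right. Place as right child of M.
Insert Y: Y > A → go right; Y > M → go right; Y > N → go right. Place as right child of N.
Insert Q: Q > A → go right; Q > M → go right; Q > N → go right; Q < Y → go left. Place as left child of Y.
Insert G: G > A → go right; G < M → go left; G > B → go right. Place as right child of B.
Insert I: I > A → go right; I < M → go left; I > B → go right; I > G → go right. Place as right child of G.
Insert K: K > A → go right; K < M → go left; K > B → go right; K > G → go right; K > I → go right. Place as right child of I.
Insert L: L > A → go right; L < M → go left; L > B → go right; L > G → go right; L > I → go right; L > K → go right. Place as right child of K.
Insert R: R > A → go right; R > M → go right; R > N → go right; R < Y → go left; R > Q → go right. Place as right child of Q.
Insert U: U > A → go right; U > M → go right; U > N → go right; U < Y → go left; U > Q → go right; U > R → go right. Place as right child of R.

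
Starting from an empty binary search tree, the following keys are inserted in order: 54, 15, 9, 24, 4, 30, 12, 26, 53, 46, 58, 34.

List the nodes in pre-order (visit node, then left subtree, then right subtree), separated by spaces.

54: root
15: left child of 54 (depth 1)
9: left child of 15 (depth 2)
24: right child of 15 (depth 2)
4: left child of 9 (depth 3)
30: right child of 24 (depth 3)
12: right child of 9 (depth 3)
26: left child of 30 (depth 4)
53: right child of 30 (depth 4)
46: left child of 53 (depth 5)
58: right child of 54 (depth 1)
34: left child of 46 (depth 6)

54 15 9 4 12 24 30 26 53 46 34 58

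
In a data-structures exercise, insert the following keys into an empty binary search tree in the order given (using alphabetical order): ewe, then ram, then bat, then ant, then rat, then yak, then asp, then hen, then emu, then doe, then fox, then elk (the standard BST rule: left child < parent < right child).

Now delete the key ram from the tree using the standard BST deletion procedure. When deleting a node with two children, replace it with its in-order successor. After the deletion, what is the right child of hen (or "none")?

Insert ewe: tree is empty, so ewe becomes the root.
Insert ram: ram > ewe → go right. Place as right child of ewe.
Insert bat: bat < ewe → go left. Place as left child of ewe.
Insert ant: ant < ewe → go left; ant < bat → go left. Place as left child of bat.
Insert rat: rat > ewe → go right; rat > ram → go right. Place as right child of ram.
Insert yak: yak > ewe → go right; yak > ram → go right; yak > rat → go right. Place as right child of rat.
Insert asp: asp < ewe → go left; asp < bat → go left; asp > ant → go right. Place as right child of ant.
Insert hen: hen > ewe → go right; hen < ram → go left. Place as left child of ram.
Insert emu: emu < ewe → go left; emu > bat → go right. Place as right child of bat.
Insert doe: doe < ewe → go left; doe > bat → go right; doe < emu → go left. Place as left child of emu.
Insert fox: fox > ewe → go right; fox < ram → go left; fox < hen → go left. Place as left child of hen.
Insert elk: elk < ewe → go left; elk > bat → go right; elk < emu → go left; elk > doe → go right. Place as right child of doe.

Delete ram (two children — replace with in-order successor).
After deletion, hen's right child: none.

none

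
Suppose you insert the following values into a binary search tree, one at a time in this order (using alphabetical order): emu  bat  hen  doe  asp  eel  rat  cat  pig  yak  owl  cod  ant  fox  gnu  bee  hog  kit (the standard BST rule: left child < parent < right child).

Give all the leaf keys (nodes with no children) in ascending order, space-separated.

emu: root
bat: left child of emu (depth 1)
hen: right child of emu (depth 1)
doe: right child of bat (depth 2)
asp: left child of bat (depth 2)
eel: right child of doe (depth 3)
rat: right child of hen (depth 2)
cat: left child of doe (depth 3)
pig: left child of rat (depth 3)
yak: right child of rat (depth 3)
owl: left child of pig (depth 4)
cod: right child of cat (depth 4)
ant: left child of asp (depth 3)
fox: left child of hen (depth 2)
gnu: right child of fox (depth 3)
bee: left child of cat (depth 4)
hog: left child of owl (depth 5)
kit: right child of hog (depth 6)

ant bee cod eel gnu kit yak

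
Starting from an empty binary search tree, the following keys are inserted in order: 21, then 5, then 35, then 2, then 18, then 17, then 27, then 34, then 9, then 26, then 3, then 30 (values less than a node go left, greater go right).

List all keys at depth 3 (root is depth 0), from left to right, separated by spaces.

21: root
5: left child of 21 (depth 1)
35: right child of 21 (depth 1)
2: left child of 5 (depth 2)
18: right child of 5 (depth 2)
17: left child of 18 (depth 3)
27: left child of 35 (depth 2)
34: right child of 27 (depth 3)
9: left child of 17 (depth 4)
26: left child of 27 (depth 3)
3: right child of 2 (depth 3)
30: left child of 34 (depth 4)

3 17 26 34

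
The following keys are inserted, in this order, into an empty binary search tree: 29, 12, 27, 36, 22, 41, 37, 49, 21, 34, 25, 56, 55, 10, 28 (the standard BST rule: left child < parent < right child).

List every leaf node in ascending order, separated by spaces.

10 21 25 28 34 37 55

29: root
12: left child of 29 (depth 1)
27: right child of 12 (depth 2)
36: right child of 29 (depth 1)
22: left child of 27 (depth 3)
41: right child of 36 (depth 2)
37: left child of 41 (depth 3)
49: right child of 41 (depth 3)
21: left child of 22 (depth 4)
34: left child of 36 (depth 2)
25: right child of 22 (depth 4)
56: right child of 49 (depth 4)
55: left child of 56 (depth 5)
10: left child of 12 (depth 2)
28: right child of 27 (depth 3)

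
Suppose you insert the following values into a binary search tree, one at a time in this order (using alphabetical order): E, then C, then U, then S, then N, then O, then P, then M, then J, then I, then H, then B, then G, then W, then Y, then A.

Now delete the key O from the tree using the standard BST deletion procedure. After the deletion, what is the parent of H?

I

Insert E: tree is empty, so E becomes the root.
Insert C: C < E → go left. Place as left child of E.
Insert U: U > E → go right. Place as right child of E.
Insert S: S > E → go right; S < U → go left. Place as left child of U.
Insert N: N > E → go right; N < U → go left; N < S → go left. Place as left child of S.
Insert O: O > E → go right; O < U → go left; O < S → go left; O > N → go right. Place as right child of N.
Insert P: P > E → go right; P < U → go left; P < S → go left; P > N → go right; P > O → go right. Place as right child of O.
Insert M: M > E → go right; M < U → go left; M < S → go left; M < N → go left. Place as left child of N.
Insert J: J > E → go right; J < U → go left; J < S → go left; J < N → go left; J < M → go left. Place as left child of M.
Insert I: I > E → go right; I < U → go left; I < S → go left; I < N → go left; I < M → go left; I < J → go left. Place as left child of J.
Insert H: H > E → go right; H < U → go left; H < S → go left; H < N → go left; H < M → go left; H < J → go left; H < I → go left. Place as left child of I.
Insert B: B < E → go left; B < C → go left. Place as left child of C.
Insert G: G > E → go right; G < U → go left; G < S → go left; G < N → go left; G < M → go left; G < J → go left; G < I → go left; G < H → go left. Place as left child of H.
Insert W: W > E → go right; W > U → go right. Place as right child of U.
Insert Y: Y > E → go right; Y > U → go right; Y > W → go right. Place as right child of W.
Insert A: A < E → go left; A < C → go left; A < B → go left. Place as left child of B.

Delete O (at most one child — splice it out).
After deletion, H's parent is I.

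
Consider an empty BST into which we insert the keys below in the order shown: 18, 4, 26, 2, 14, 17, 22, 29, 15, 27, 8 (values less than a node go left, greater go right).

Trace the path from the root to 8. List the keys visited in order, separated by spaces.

18 4 14 8

18: root
4: left child of 18 (depth 1)
26: right child of 18 (depth 1)
2: left child of 4 (depth 2)
14: right child of 4 (depth 2)
17: right child of 14 (depth 3)
22: left child of 26 (depth 2)
29: right child of 26 (depth 2)
15: left child of 17 (depth 4)
27: left child of 29 (depth 3)
8: left child of 14 (depth 3)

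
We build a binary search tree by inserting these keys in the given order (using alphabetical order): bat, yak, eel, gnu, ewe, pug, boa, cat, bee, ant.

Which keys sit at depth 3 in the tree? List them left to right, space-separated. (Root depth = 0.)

boa gnu

Insert bat: tree is empty, so bat becomes the root.
Insert yak: yak > bat → go right. Place as right child of bat.
Insert eel: eel > bat → go right; eel < yak → go left. Place as left child of yak.
Insert gnu: gnu > bat → go right; gnu < yak → go left; gnu > eel → go right. Place as right child of eel.
Insert ewe: ewe > bat → go right; ewe < yak → go left; ewe > eel → go right; ewe < gnu → go left. Place as left child of gnu.
Insert pug: pug > bat → go right; pug < yak → go left; pug > eel → go right; pug > gnu → go right. Place as right child of gnu.
Insert boa: boa > bat → go right; boa < yak → go left; boa < eel → go left. Place as left child of eel.
Insert cat: cat > bat → go right; cat < yak → go left; cat < eel → go left; cat > boa → go right. Place as right child of boa.
Insert bee: bee > bat → go right; bee < yak → go left; bee < eel → go left; bee < boa → go left. Place as left child of boa.
Insert ant: ant < bat → go left. Place as left child of bat.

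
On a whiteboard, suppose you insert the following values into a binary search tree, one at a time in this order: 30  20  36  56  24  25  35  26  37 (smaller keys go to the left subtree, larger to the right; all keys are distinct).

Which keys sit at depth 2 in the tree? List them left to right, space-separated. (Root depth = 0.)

Insert 30: tree is empty, so 30 becomes the root.
Insert 20: 20 < 30 → go left. Place as left child of 30.
Insert 36: 36 > 30 → go right. Place as right child of 30.
Insert 56: 56 > 30 → go right; 56 > 36 → go right. Place as right child of 36.
Insert 24: 24 < 30 → go left; 24 > 20 → go right. Place as right child of 20.
Insert 25: 25 < 30 → go left; 25 > 20 → go right; 25 > 24 → go right. Place as right child of 24.
Insert 35: 35 > 30 → go right; 35 < 36 → go left. Place as left child of 36.
Insert 26: 26 < 30 → go left; 26 > 20 → go right; 26 > 24 → go right; 26 > 25 → go right. Place as right child of 25.
Insert 37: 37 > 30 → go right; 37 > 36 → go right; 37 < 56 → go left. Place as left child of 56.

24 35 56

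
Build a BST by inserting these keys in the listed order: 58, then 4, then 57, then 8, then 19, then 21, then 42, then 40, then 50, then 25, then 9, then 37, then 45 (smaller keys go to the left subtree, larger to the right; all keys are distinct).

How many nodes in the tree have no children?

Resulting structure (node: left, right):
  58: L=4, R=–
  4: L=–, R=57
  57: L=8, R=–
  8: L=–, R=19
  19: L=9, R=21
  21: L=–, R=42
  42: L=40, R=50
  40: L=25, R=–
  50: L=45, R=–
  25: L=–, R=37
  9: L=–, R=–
  37: L=–, R=–
  45: L=–, R=–

Leaves: 9, 37, 45 — 3 in total.

3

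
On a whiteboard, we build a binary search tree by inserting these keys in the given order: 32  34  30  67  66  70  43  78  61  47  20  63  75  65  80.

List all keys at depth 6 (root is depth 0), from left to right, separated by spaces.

47 63

Resulting structure (node: left, right):
  32: L=30, R=34
  34: L=–, R=67
  30: L=20, R=–
  67: L=66, R=70
  66: L=43, R=–
  70: L=–, R=78
  43: L=–, R=61
  78: L=75, R=80
  61: L=47, R=63
  47: L=–, R=–
  20: L=–, R=–
  63: L=–, R=65
  75: L=–, R=–
  65: L=–, R=–
  80: L=–, R=–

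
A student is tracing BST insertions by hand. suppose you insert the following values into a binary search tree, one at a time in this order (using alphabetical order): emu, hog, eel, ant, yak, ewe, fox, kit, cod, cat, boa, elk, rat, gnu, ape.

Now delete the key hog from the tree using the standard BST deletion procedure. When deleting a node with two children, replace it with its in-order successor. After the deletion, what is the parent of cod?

ant

emu: root
hog: right child of emu (depth 1)
eel: left child of emu (depth 1)
ant: left child of eel (depth 2)
yak: right child of hog (depth 2)
ewe: left child of hog (depth 2)
fox: right child of ewe (depth 3)
kit: left child of yak (depth 3)
cod: right child of ant (depth 3)
cat: left child of cod (depth 4)
boa: left child of cat (depth 5)
elk: right child of eel (depth 2)
rat: right child of kit (depth 4)
gnu: right child of fox (depth 4)
ape: left child of boa (depth 6)

Delete hog (two children — replace with in-order successor).
After deletion, cod's parent is ant.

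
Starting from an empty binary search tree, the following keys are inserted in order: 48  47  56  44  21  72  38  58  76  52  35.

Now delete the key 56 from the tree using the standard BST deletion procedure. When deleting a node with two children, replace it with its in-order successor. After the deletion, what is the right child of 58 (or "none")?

Insert 48: tree is empty, so 48 becomes the root.
Insert 47: 47 < 48 → go left. Place as left child of 48.
Insert 56: 56 > 48 → go right. Place as right child of 48.
Insert 44: 44 < 48 → go left; 44 < 47 → go left. Place as left child of 47.
Insert 21: 21 < 48 → go left; 21 < 47 → go left; 21 < 44 → go left. Place as left child of 44.
Insert 72: 72 > 48 → go right; 72 > 56 → go right. Place as right child of 56.
Insert 38: 38 < 48 → go left; 38 < 47 → go left; 38 < 44 → go left; 38 > 21 → go right. Place as right child of 21.
Insert 58: 58 > 48 → go right; 58 > 56 → go right; 58 < 72 → go left. Place as left child of 72.
Insert 76: 76 > 48 → go right; 76 > 56 → go right; 76 > 72 → go right. Place as right child of 72.
Insert 52: 52 > 48 → go right; 52 < 56 → go left. Place as left child of 56.
Insert 35: 35 < 48 → go left; 35 < 47 → go left; 35 < 44 → go left; 35 > 21 → go right; 35 < 38 → go left. Place as left child of 38.

Delete 56 (two children — replace with in-order successor).
After deletion, 58's right child: 72.

72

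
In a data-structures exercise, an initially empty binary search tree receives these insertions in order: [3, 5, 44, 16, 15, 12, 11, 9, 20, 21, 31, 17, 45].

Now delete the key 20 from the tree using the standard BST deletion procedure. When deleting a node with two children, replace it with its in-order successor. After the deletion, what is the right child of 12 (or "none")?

3: root
5: right child of 3 (depth 1)
44: right child of 5 (depth 2)
16: left child of 44 (depth 3)
15: left child of 16 (depth 4)
12: left child of 15 (depth 5)
11: left child of 12 (depth 6)
9: left child of 11 (depth 7)
20: right child of 16 (depth 4)
21: right child of 20 (depth 5)
31: right child of 21 (depth 6)
17: left child of 20 (depth 5)
45: right child of 44 (depth 3)

Delete 20 (two children — replace with in-order successor).
After deletion, 12's right child: none.

none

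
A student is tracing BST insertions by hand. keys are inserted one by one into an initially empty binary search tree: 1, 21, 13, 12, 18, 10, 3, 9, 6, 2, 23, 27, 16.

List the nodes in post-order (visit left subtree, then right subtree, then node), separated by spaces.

Insert 1: tree is empty, so 1 becomes the root.
Insert 21: 21 > 1 → go right. Place as right child of 1.
Insert 13: 13 > 1 → go right; 13 < 21 → go left. Place as left child of 21.
Insert 12: 12 > 1 → go right; 12 < 21 → go left; 12 < 13 → go left. Place as left child of 13.
Insert 18: 18 > 1 → go right; 18 < 21 → go left; 18 > 13 → go right. Place as right child of 13.
Insert 10: 10 > 1 → go right; 10 < 21 → go left; 10 < 13 → go left; 10 < 12 → go left. Place as left child of 12.
Insert 3: 3 > 1 → go right; 3 < 21 → go left; 3 < 13 → go left; 3 < 12 → go left; 3 < 10 → go left. Place as left child of 10.
Insert 9: 9 > 1 → go right; 9 < 21 → go left; 9 < 13 → go left; 9 < 12 → go left; 9 < 10 → go left; 9 > 3 → go right. Place as right child of 3.
Insert 6: 6 > 1 → go right; 6 < 21 → go left; 6 < 13 → go left; 6 < 12 → go left; 6 < 10 → go left; 6 > 3 → go right; 6 < 9 → go left. Place as left child of 9.
Insert 2: 2 > 1 → go right; 2 < 21 → go left; 2 < 13 → go left; 2 < 12 → go left; 2 < 10 → go left; 2 < 3 → go left. Place as left child of 3.
Insert 23: 23 > 1 → go right; 23 > 21 → go right. Place as right child of 21.
Insert 27: 27 > 1 → go right; 27 > 21 → go right; 27 > 23 → go right. Place as right child of 23.
Insert 16: 16 > 1 → go right; 16 < 21 → go left; 16 > 13 → go right; 16 < 18 → go left. Place as left child of 18.

2 6 9 3 10 12 16 18 13 27 23 21 1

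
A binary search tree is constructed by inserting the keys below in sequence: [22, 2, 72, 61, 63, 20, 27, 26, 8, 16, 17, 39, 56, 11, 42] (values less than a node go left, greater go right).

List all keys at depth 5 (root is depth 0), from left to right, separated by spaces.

11 17 56

Insert 22: tree is empty, so 22 becomes the root.
Insert 2: 2 < 22 → go left. Place as left child of 22.
Insert 72: 72 > 22 → go right. Place as right child of 22.
Insert 61: 61 > 22 → go right; 61 < 72 → go left. Place as left child of 72.
Insert 63: 63 > 22 → go right; 63 < 72 → go left; 63 > 61 → go right. Place as right child of 61.
Insert 20: 20 < 22 → go left; 20 > 2 → go right. Place as right child of 2.
Insert 27: 27 > 22 → go right; 27 < 72 → go left; 27 < 61 → go left. Place as left child of 61.
Insert 26: 26 > 22 → go right; 26 < 72 → go left; 26 < 61 → go left; 26 < 27 → go left. Place as left child of 27.
Insert 8: 8 < 22 → go left; 8 > 2 → go right; 8 < 20 → go left. Place as left child of 20.
Insert 16: 16 < 22 → go left; 16 > 2 → go right; 16 < 20 → go left; 16 > 8 → go right. Place as right child of 8.
Insert 17: 17 < 22 → go left; 17 > 2 → go right; 17 < 20 → go left; 17 > 8 → go right; 17 > 16 → go right. Place as right child of 16.
Insert 39: 39 > 22 → go right; 39 < 72 → go left; 39 < 61 → go left; 39 > 27 → go right. Place as right child of 27.
Insert 56: 56 > 22 → go right; 56 < 72 → go left; 56 < 61 → go left; 56 > 27 → go right; 56 > 39 → go right. Place as right child of 39.
Insert 11: 11 < 22 → go left; 11 > 2 → go right; 11 < 20 → go left; 11 > 8 → go right; 11 < 16 → go left. Place as left child of 16.
Insert 42: 42 > 22 → go right; 42 < 72 → go left; 42 < 61 → go left; 42 > 27 → go right; 42 > 39 → go right; 42 < 56 → go left. Place as left child of 56.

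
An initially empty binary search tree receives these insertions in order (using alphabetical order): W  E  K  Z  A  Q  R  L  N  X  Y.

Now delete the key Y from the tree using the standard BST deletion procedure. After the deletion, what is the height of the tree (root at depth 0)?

Insert W: tree is empty, so W becomes the root.
Insert E: E < W → go left. Place as left child of W.
Insert K: K < W → go left; K > E → go right. Place as right child of E.
Insert Z: Z > W → go right. Place as right child of W.
Insert A: A < W → go left; A < E → go left. Place as left child of E.
Insert Q: Q < W → go left; Q > E → go right; Q > K → go right. Place as right child of K.
Insert R: R < W → go left; R > E → go right; R > K → go right; R > Q → go right. Place as right child of Q.
Insert L: L < W → go left; L > E → go right; L > K → go right; L < Q → go left. Place as left child of Q.
Insert N: N < W → go left; N > E → go right; N > K → go right; N < Q → go left; N > L → go right. Place as right child of L.
Insert X: X > W → go right; X < Z → go left. Place as left child of Z.
Insert Y: Y > W → go right; Y < Z → go left; Y > X → go right. Place as right child of X.

Delete Y (at most one child — splice it out).
After deletion, deepest node is N at depth 5.

5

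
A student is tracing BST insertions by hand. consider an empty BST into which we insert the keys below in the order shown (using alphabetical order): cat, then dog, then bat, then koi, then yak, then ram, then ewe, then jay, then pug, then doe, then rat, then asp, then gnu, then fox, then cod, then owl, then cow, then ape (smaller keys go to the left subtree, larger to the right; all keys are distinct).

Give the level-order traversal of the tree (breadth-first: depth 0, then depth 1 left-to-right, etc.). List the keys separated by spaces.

cat bat dog asp doe koi ape cod ewe yak cow jay ram gnu pug rat fox owl

cat: root
dog: right child of cat (depth 1)
bat: left child of cat (depth 1)
koi: right child of dog (depth 2)
yak: right child of koi (depth 3)
ram: left child of yak (depth 4)
ewe: left child of koi (depth 3)
jay: right child of ewe (depth 4)
pug: left child of ram (depth 5)
doe: left child of dog (depth 2)
rat: right child of ram (depth 5)
asp: left child of bat (depth 2)
gnu: left child of jay (depth 5)
fox: left child of gnu (depth 6)
cod: left child of doe (depth 3)
owl: left child of pug (depth 6)
cow: right child of cod (depth 4)
ape: left child of asp (depth 3)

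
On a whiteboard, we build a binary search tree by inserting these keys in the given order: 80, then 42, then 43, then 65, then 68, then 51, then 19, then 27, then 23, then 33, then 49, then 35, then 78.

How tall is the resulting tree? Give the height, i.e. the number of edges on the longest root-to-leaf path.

Resulting structure (node: left, right):
  80: L=42, R=–
  42: L=19, R=43
  43: L=–, R=65
  65: L=51, R=68
  68: L=–, R=78
  51: L=49, R=–
  19: L=–, R=27
  27: L=23, R=33
  23: L=–, R=–
  33: L=–, R=35
  49: L=–, R=–
  35: L=–, R=–
  78: L=–, R=–

The deepest node is 49 at depth 5.

5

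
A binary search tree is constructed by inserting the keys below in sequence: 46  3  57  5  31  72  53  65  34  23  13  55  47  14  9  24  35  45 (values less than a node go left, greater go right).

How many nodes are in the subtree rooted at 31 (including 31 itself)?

9

46: root
3: left child of 46 (depth 1)
57: right child of 46 (depth 1)
5: right child of 3 (depth 2)
31: right child of 5 (depth 3)
72: right child of 57 (depth 2)
53: left child of 57 (depth 2)
65: left child of 72 (depth 3)
34: right child of 31 (depth 4)
23: left child of 31 (depth 4)
13: left child of 23 (depth 5)
55: right child of 53 (depth 3)
47: left child of 53 (depth 3)
14: right child of 13 (depth 6)
9: left child of 13 (depth 6)
24: right child of 23 (depth 5)
35: right child of 34 (depth 5)
45: right child of 35 (depth 6)

Subtree rooted at 31 contains: 31, 23, 13, 9, 14, 24, 34, 35, 45 — 9 nodes.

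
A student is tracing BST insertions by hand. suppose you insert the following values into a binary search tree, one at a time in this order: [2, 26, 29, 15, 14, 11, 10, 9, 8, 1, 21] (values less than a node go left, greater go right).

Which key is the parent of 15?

Insert 2: tree is empty, so 2 becomes the root.
Insert 26: 26 > 2 → go right. Place as right child of 2.
Insert 29: 29 > 2 → go right; 29 > 26 → go right. Place as right child of 26.
Insert 15: 15 > 2 → go right; 15 < 26 → go left. Place as left child of 26.
Insert 14: 14 > 2 → go right; 14 < 26 → go left; 14 < 15 → go left. Place as left child of 15.
Insert 11: 11 > 2 → go right; 11 < 26 → go left; 11 < 15 → go left; 11 < 14 → go left. Place as left child of 14.
Insert 10: 10 > 2 → go right; 10 < 26 → go left; 10 < 15 → go left; 10 < 14 → go left; 10 < 11 → go left. Place as left child of 11.
Insert 9: 9 > 2 → go right; 9 < 26 → go left; 9 < 15 → go left; 9 < 14 → go left; 9 < 11 → go left; 9 < 10 → go left. Place as left child of 10.
Insert 8: 8 > 2 → go right; 8 < 26 → go left; 8 < 15 → go left; 8 < 14 → go left; 8 < 11 → go left; 8 < 10 → go left; 8 < 9 → go left. Place as left child of 9.
Insert 1: 1 < 2 → go left. Place as left child of 2.
Insert 21: 21 > 2 → go right; 21 < 26 → go left; 21 > 15 → go right. Place as right child of 15.

26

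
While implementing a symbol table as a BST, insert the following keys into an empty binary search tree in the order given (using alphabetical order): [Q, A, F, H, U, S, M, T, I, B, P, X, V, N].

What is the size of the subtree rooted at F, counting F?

7

Insert Q: tree is empty, so Q becomes the root.
Insert A: A < Q → go left. Place as left child of Q.
Insert F: F < Q → go left; F > A → go right. Place as right child of A.
Insert H: H < Q → go left; H > A → go right; H > F → go right. Place as right child of F.
Insert U: U > Q → go right. Place as right child of Q.
Insert S: S > Q → go right; S < U → go left. Place as left child of U.
Insert M: M < Q → go left; M > A → go right; M > F → go right; M > H → go right. Place as right child of H.
Insert T: T > Q → go right; T < U → go left; T > S → go right. Place as right child of S.
Insert I: I < Q → go left; I > A → go right; I > F → go right; I > H → go right; I < M → go left. Place as left child of M.
Insert B: B < Q → go left; B > A → go right; B < F → go left. Place as left child of F.
Insert P: P < Q → go left; P > A → go right; P > F → go right; P > H → go right; P > M → go right. Place as right child of M.
Insert X: X > Q → go right; X > U → go right. Place as right child of U.
Insert V: V > Q → go right; V > U → go right; V < X → go left. Place as left child of X.
Insert N: N < Q → go left; N > A → go right; N > F → go right; N > H → go right; N > M → go right; N < P → go left. Place as left child of P.

Subtree rooted at F contains: F, B, H, M, I, P, N — 7 nodes.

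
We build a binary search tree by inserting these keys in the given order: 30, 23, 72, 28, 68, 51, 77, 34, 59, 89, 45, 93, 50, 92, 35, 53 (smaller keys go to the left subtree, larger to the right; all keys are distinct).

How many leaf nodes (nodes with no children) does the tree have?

30: root
23: left child of 30 (depth 1)
72: right child of 30 (depth 1)
28: right child of 23 (depth 2)
68: left child of 72 (depth 2)
51: left child of 68 (depth 3)
77: right child of 72 (depth 2)
34: left child of 51 (depth 4)
59: right child of 51 (depth 4)
89: right child of 77 (depth 3)
45: right child of 34 (depth 5)
93: right child of 89 (depth 4)
50: right child of 45 (depth 6)
92: left child of 93 (depth 5)
35: left child of 45 (depth 6)
53: left child of 59 (depth 5)

Leaves: 28, 35, 50, 53, 92 — 5 in total.

5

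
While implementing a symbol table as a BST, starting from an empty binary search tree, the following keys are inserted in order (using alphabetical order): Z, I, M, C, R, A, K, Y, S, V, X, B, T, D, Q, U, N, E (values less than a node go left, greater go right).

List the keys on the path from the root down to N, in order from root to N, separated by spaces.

Z: root
I: left child of Z (depth 1)
M: right child of I (depth 2)
C: left child of I (depth 2)
R: right child of M (depth 3)
A: left child of C (depth 3)
K: left child of M (depth 3)
Y: right child of R (depth 4)
S: left child of Y (depth 5)
V: right child of S (depth 6)
X: right child of V (depth 7)
B: right child of A (depth 4)
T: left child of V (depth 7)
D: right child of C (depth 3)
Q: left child of R (depth 4)
U: right child of T (depth 8)
N: left child of Q (depth 5)
E: right child of D (depth 4)

Z I M R Q N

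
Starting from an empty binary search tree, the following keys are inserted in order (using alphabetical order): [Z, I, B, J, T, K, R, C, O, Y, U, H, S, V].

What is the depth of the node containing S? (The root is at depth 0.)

6

Z: root
I: left child of Z (depth 1)
B: left child of I (depth 2)
J: right child of I (depth 2)
T: right child of J (depth 3)
K: left child of T (depth 4)
R: right child of K (depth 5)
C: right child of B (depth 3)
O: left child of R (depth 6)
Y: right child of T (depth 4)
U: left child of Y (depth 5)
H: right child of C (depth 4)
S: right child of R (depth 6)
V: right child of U (depth 6)

Path to S: Z → I → J → T → K → R → S, which is 6 edges.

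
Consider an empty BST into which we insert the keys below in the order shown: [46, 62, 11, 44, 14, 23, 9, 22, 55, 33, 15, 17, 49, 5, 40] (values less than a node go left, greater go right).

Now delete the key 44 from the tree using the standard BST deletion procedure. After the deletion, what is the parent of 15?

22

Resulting structure (node: left, right):
  46: L=11, R=62
  62: L=55, R=–
  11: L=9, R=44
  44: L=14, R=–
  14: L=–, R=23
  23: L=22, R=33
  9: L=5, R=–
  22: L=15, R=–
  55: L=49, R=–
  33: L=–, R=40
  15: L=–, R=17
  17: L=–, R=–
  49: L=–, R=–
  5: L=–, R=–
  40: L=–, R=–

Delete 44 (at most one child — splice it out).
After deletion, 15's parent is 22.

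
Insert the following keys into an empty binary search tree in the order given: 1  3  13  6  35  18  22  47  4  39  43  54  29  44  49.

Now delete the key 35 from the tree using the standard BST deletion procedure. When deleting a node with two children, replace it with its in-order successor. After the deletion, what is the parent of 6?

13

1: root
3: right child of 1 (depth 1)
13: right child of 3 (depth 2)
6: left child of 13 (depth 3)
35: right child of 13 (depth 3)
18: left child of 35 (depth 4)
22: right child of 18 (depth 5)
47: right child of 35 (depth 4)
4: left child of 6 (depth 4)
39: left child of 47 (depth 5)
43: right child of 39 (depth 6)
54: right child of 47 (depth 5)
29: right child of 22 (depth 6)
44: right child of 43 (depth 7)
49: left child of 54 (depth 6)

Delete 35 (two children — replace with in-order successor).
After deletion, 6's parent is 13.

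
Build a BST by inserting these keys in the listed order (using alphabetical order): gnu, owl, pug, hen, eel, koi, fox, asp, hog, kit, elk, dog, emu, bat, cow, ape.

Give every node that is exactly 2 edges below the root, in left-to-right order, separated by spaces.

asp fox hen pug

Resulting structure (node: left, right):
  gnu: L=eel, R=owl
  owl: L=hen, R=pug
  pug: L=–, R=–
  hen: L=–, R=koi
  eel: L=asp, R=fox
  koi: L=hog, R=–
  fox: L=elk, R=–
  asp: L=ape, R=dog
  hog: L=–, R=kit
  kit: L=–, R=–
  elk: L=–, R=emu
  dog: L=bat, R=–
  emu: L=–, R=–
  bat: L=–, R=cow
  cow: L=–, R=–
  ape: L=–, R=–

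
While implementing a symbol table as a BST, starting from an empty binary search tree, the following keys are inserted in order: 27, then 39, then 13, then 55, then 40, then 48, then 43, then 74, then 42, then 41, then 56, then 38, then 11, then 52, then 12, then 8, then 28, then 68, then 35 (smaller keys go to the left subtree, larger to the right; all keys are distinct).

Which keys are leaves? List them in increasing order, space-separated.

Insert 27: tree is empty, so 27 becomes the root.
Insert 39: 39 > 27 → go right. Place as right child of 27.
Insert 13: 13 < 27 → go left. Place as left child of 27.
Insert 55: 55 > 27 → go right; 55 > 39 → go right. Place as right child of 39.
Insert 40: 40 > 27 → go right; 40 > 39 → go right; 40 < 55 → go left. Place as left child of 55.
Insert 48: 48 > 27 → go right; 48 > 39 → go right; 48 < 55 → go left; 48 > 40 → go right. Place as right child of 40.
Insert 43: 43 > 27 → go right; 43 > 39 → go right; 43 < 55 → go left; 43 > 40 → go right; 43 < 48 → go left. Place as left child of 48.
Insert 74: 74 > 27 → go right; 74 > 39 → go right; 74 > 55 → go right. Place as right child of 55.
Insert 42: 42 > 27 → go right; 42 > 39 → go right; 42 < 55 → go left; 42 > 40 → go right; 42 < 48 → go left; 42 < 43 → go left. Place as left child of 43.
Insert 41: 41 > 27 → go right; 41 > 39 → go right; 41 < 55 → go left; 41 > 40 → go right; 41 < 48 → go left; 41 < 43 → go left; 41 < 42 → go left. Place as left child of 42.
Insert 56: 56 > 27 → go right; 56 > 39 → go right; 56 > 55 → go right; 56 < 74 → go left. Place as left child of 74.
Insert 38: 38 > 27 → go right; 38 < 39 → go left. Place as left child of 39.
Insert 11: 11 < 27 → go left; 11 < 13 → go left. Place as left child of 13.
Insert 52: 52 > 27 → go right; 52 > 39 → go right; 52 < 55 → go left; 52 > 40 → go right; 52 > 48 → go right. Place as right child of 48.
Insert 12: 12 < 27 → go left; 12 < 13 → go left; 12 > 11 → go right. Place as right child of 11.
Insert 8: 8 < 27 → go left; 8 < 13 → go left; 8 < 11 → go left. Place as left child of 11.
Insert 28: 28 > 27 → go right; 28 < 39 → go left; 28 < 38 → go left. Place as left child of 38.
Insert 68: 68 > 27 → go right; 68 > 39 → go right; 68 > 55 → go right; 68 < 74 → go left; 68 > 56 → go right. Place as right child of 56.
Insert 35: 35 > 27 → go right; 35 < 39 → go left; 35 < 38 → go left; 35 > 28 → go right. Place as right child of 28.

8 12 35 41 52 68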